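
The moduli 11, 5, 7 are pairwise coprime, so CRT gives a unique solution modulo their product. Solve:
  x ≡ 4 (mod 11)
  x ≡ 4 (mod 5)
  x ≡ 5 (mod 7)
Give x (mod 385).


Moduli 11, 5, 7 are pairwise coprime; by CRT there is a unique solution modulo M = 11 · 5 · 7 = 385.
Solve pairwise, accumulating the modulus:
  Start with x ≡ 4 (mod 11).
  Combine with x ≡ 4 (mod 5): since gcd(11, 5) = 1, we get a unique residue mod 55.
    Write x = 4 + 11·t and substitute into x ≡ 4 (mod 5): 11·t ≡ 4 − 4 = 0 (mod 5).
    Reduce coefficients mod 5: 1·t ≡ 0 (mod 5).
    So t ≡ 0 (mod 5).
    Then x = 4 + 11·0 = 4, valid modulo lcm(11, 5) = 55: x ≡ 4 (mod 55).
  Combine with x ≡ 5 (mod 7): since gcd(55, 7) = 1, we get a unique residue mod 385.
    Write x = 4 + 55·t and substitute into x ≡ 5 (mod 7): 55·t ≡ 5 − 4 = 1 (mod 7).
    Reduce coefficients mod 7: 6·t ≡ 1 (mod 7).
    The inverse of 6 mod 7 is 6 (since 6·6 = 36 = 5·7 + 1), so t ≡ 6·1 = 6 ≡ 6 (mod 7).
    Then x = 4 + 55·6 = 334, valid modulo lcm(55, 7) = 385: x ≡ 334 (mod 385).
Verify: 334 mod 11 = 4 ✓, 334 mod 5 = 4 ✓, 334 mod 7 = 5 ✓.

x ≡ 334 (mod 385).


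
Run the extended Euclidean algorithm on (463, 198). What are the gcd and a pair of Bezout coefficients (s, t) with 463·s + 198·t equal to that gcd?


Euclidean algorithm on (463, 198) — divide until remainder is 0:
  463 = 2 · 198 + 67
  198 = 2 · 67 + 64
  67 = 1 · 64 + 3
  64 = 21 · 3 + 1
  3 = 3 · 1 + 0
gcd(463, 198) = 1.
Track Bezout coefficients alongside the remainders: start with r₀ = 463 = a·1 + b·0 (s = 1, t = 0) and r₁ = 198 = a·0 + b·1 (s = 0, t = 1); each new remainder r_{k+1} = r_{k-1} − q_k·r_k inherits s_{k+1} = s_{k-1} − q_k·s_k, t_{k+1} = t_{k-1} − q_k·t_k, so r_k = a·s_k + b·t_k at every step:
  q = 2: r = 67, s = 1 − 2·0 = 1, t = 0 − 2·1 = -2  (check: 463·1 + 198·(-2) = 67)
  q = 2: r = 64, s = 0 − 2·1 = -2, t = 1 − 2·(-2) = 5  (check: 463·(-2) + 198·5 = 64)
  q = 1: r = 3, s = 1 − 1·(-2) = 3, t = -2 − 1·5 = -7  (check: 463·3 + 198·(-7) = 3)
  q = 21: r = 1, s = -2 − 21·3 = -65, t = 5 − 21·(-7) = 152  (check: 463·(-65) + 198·152 = 1)
The row with r = 1 (the gcd) gives the Bezout coefficients s = -65, t = 152.
Result: 463 · (-65) + 198 · (152) = 1.

gcd(463, 198) = 1; s = -65, t = 152 (check: 463·(-65) + 198·152 = 1).


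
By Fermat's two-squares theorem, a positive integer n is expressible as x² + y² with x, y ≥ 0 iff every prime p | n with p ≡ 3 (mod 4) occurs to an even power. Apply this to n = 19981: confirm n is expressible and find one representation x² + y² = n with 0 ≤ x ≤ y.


Step 1: Factor n = 19981 = 13 · 29 · 53.
Step 2: Check the mod-4 condition on each prime factor: 13 ≡ 1 (mod 4), exponent 1; 29 ≡ 1 (mod 4), exponent 1; 53 ≡ 1 (mod 4), exponent 1.
All primes ≡ 3 (mod 4) appear to even exponent (or don't appear), so by the two-squares theorem n IS expressible as a sum of two squares.
Step 3: Build a representation. Here n = 13 · 29 · 53 is a product of primes ≡ 1 (mod 4). Each prime p ≡ 1 (mod 4) is itself a sum of two squares; find a² by testing p − a² for a perfect square:
  13: 13 − 1² = 12, 13 − 2² = 9 = 3² ⇒ 13 = 2² + 3².
  29: 29 − 1² = 28, 29 − 2² = 25 = 5² ⇒ 29 = 2² + 5².
  53: 53 − 1² = 52, 53 − 2² = 49 = 7² ⇒ 53 = 2² + 7².
  Combine using the Brahmagupta–Fibonacci identity (a² + b²)(c² + d²) = (ac − bd)² + (ad + bc)² = (ac + bd)² + (ad − bc)²:
  13 · 29 = 377: from (2² + 3²)(2² + 5²), take (2·2 − 3·5, 2·5 + 3·2) = (4 − 15, 10 + 6) = (-11, 16); dropping signs (only squares matter) gives (11, 16); check 11² + 16² = 121 + 256 = 377 ✓.
  377 · 53 = 19981: from (11² + 16²)(2² + 7²), take (11·2 − 16·7, 11·7 + 16·2) = (22 − 112, 77 + 32) = (-90, 109); dropping signs (only squares matter) gives (90, 109); check 90² + 109² = 8100 + 11881 = 19981 ✓.
Step 4: Order so x ≤ y and verify: 90² + 109² = 8100 + 11881 = 19981 = n. ✓

n = 19981 = 90² + 109² (one valid representation with x ≤ y).


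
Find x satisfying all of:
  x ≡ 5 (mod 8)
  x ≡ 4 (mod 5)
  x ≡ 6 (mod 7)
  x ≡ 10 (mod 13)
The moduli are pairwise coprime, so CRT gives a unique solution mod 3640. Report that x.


Product of moduli M = 8 · 5 · 7 · 13 = 3640.
Merge one congruence at a time:
  Start: x ≡ 5 (mod 8).
  Combine with x ≡ 4 (mod 5); new modulus lcm = 40.
    Write x = 5 + 8·t and substitute into x ≡ 4 (mod 5): 8·t ≡ 4 − 5 = -1 (mod 5).
    Reduce coefficients mod 5: 3·t ≡ 4 (mod 5).
    The inverse of 3 mod 5 is 2 (since 3·2 = 6 = 1·5 + 1), so t ≡ 2·4 = 8 ≡ 3 (mod 5).
    Then x = 5 + 8·3 = 29, valid modulo lcm(8, 5) = 40: x ≡ 29 (mod 40).
  Combine with x ≡ 6 (mod 7); new modulus lcm = 280.
    Write x = 29 + 40·t and substitute into x ≡ 6 (mod 7): 40·t ≡ 6 − 29 = -23 (mod 7).
    Reduce coefficients mod 7: 5·t ≡ 5 (mod 7).
    The inverse of 5 mod 7 is 3 (since 5·3 = 15 = 2·7 + 1), so t ≡ 3·5 = 15 ≡ 1 (mod 7).
    Then x = 29 + 40·1 = 69, valid modulo lcm(40, 7) = 280: x ≡ 69 (mod 280).
  Combine with x ≡ 10 (mod 13); new modulus lcm = 3640.
    Write x = 69 + 280·t and substitute into x ≡ 10 (mod 13): 280·t ≡ 10 − 69 = -59 (mod 13).
    Reduce coefficients mod 13: 7·t ≡ 6 (mod 13).
    The inverse of 7 mod 13 is 2 (since 7·2 = 14 = 1·13 + 1), so t ≡ 2·6 = 12 ≡ 12 (mod 13).
    Then x = 69 + 280·12 = 3429, valid modulo lcm(280, 13) = 3640: x ≡ 3429 (mod 3640).
Verify against each original: 3429 mod 8 = 5, 3429 mod 5 = 4, 3429 mod 7 = 6, 3429 mod 13 = 10.

x ≡ 3429 (mod 3640).


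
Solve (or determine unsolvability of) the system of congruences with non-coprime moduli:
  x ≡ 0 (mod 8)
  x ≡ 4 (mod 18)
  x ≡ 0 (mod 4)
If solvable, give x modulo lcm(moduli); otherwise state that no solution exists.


Moduli 8, 18, 4 are not pairwise coprime, so CRT works modulo lcm(m_i) when all pairwise compatibility conditions hold.
Pairwise compatibility: gcd(m_i, m_j) must divide a_i - a_j for every pair.
Merge one congruence at a time:
  Start: x ≡ 0 (mod 8).
  Combine with x ≡ 4 (mod 18): gcd(8, 18) = 2; 4 - 0 = 4, which IS divisible by 2, so compatible.
    Write x = 0 + 8·t and substitute into x ≡ 4 (mod 18): 8·t ≡ 4 − 0 = 4 (mod 18).
    Divide the congruence (and modulus) by g = 2: 4·t ≡ 2 (mod 9).
    The inverse of 4 mod 9 is 7 (since 4·7 = 28 = 3·9 + 1), so t ≡ 7·2 = 14 ≡ 5 (mod 9).
    Then x = 0 + 8·5 = 40, valid modulo lcm(8, 18) = 72: x ≡ 40 (mod 72).
  Combine with x ≡ 0 (mod 4): gcd(72, 4) = 4; 0 - 40 = -40, which IS divisible by 4, so compatible.
    Write x = 40 + 72·t and substitute into x ≡ 0 (mod 4): 72·t ≡ 0 − 40 = -40 (mod 4).
    Divide the congruence (and modulus) by g = 4: 18·t ≡ -10 (mod 1).
    Modulo 1 every t works; take t = 0.
    Then x = 40 + 72·0 = 40, valid modulo lcm(72, 4) = 72: x ≡ 40 (mod 72).
Verify: 40 mod 8 = 0, 40 mod 18 = 4, 40 mod 4 = 0.

x ≡ 40 (mod 72).


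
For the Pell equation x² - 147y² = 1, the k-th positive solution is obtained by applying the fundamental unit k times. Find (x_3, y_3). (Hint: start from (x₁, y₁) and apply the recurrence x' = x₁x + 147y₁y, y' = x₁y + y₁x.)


Step 1: Find the fundamental solution (x₁, y₁) of x² - 147y² = 1.
  Expand √147 as a continued fraction. a₀ = ⌊√147⌋ = 12; iterate m_{k+1} = d_k·a_k − m_k, d_{k+1} = (147 − m_{k+1}²)/d_k, a_{k+1} = ⌊(a₀ + m_{k+1})/d_{k+1}⌋ (starting m₀ = 0, d₀ = 1), with convergents p_k = a_k·p_{k-1} + p_{k-2}, q_k = a_k·q_{k-1} + q_{k-2} (p₋₁ = 1, q₋₁ = 0):
  k = 0: a₀ = 12; p₀/q₀ = 12/1; p₀² − 147·q₀² = 144 − 147 = -3.
  k = 1: m = 12, d = 3, a = ⌊(12 + 12)/3⌋ = 8; p/q = (8·12 + 1)/(8·1 + 0) = 97/8; p² − 147·q² = 9409 − 9408 = 1.
  The first convergent with p² − 147·q² = 1 gives the fundamental solution (x₁, y₁) = (97, 8).
Step 2: Apply the recurrence (x_{n+1}, y_{n+1}) = (x₁x_n + 147y₁y_n, x₁y_n + y₁x_n) repeatedly.
  From (x_1, y_1) = (97, 8): x_2 = 97·97 + 147·8·8 = 18817; y_2 = 97·8 + 8·97 = 1552.
  From (x_2, y_2) = (18817, 1552): x_3 = 97·18817 + 147·8·1552 = 3650401; y_3 = 97·1552 + 8·18817 = 301080.
Step 3: Verify x_3² - 147·y_3² = 13325427460801 - 13325427460800 = 1 (should be 1). ✓

(x_1, y_1) = (97, 8); (x_3, y_3) = (3650401, 301080).


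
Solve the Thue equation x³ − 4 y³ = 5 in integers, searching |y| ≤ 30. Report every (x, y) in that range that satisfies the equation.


The equation is x³ - 4y³ = 5. For fixed y, x³ = 4·y³ + 5, so a solution requires the RHS to be a perfect cube.
Strategy: iterate y from -30 to 30, compute RHS = 4·y³ + 5, and check whether it is a (positive or negative) perfect cube.
Check small values of y:
  y = 0: RHS = 5 is not a perfect cube.
  y = 1: RHS = 9 is not a perfect cube.
  y = -1: RHS = 1 = (1)³ ⇒ x = 1 works.
  y = 2: RHS = 37 is not a perfect cube.
  y = -2: RHS = -27 = (-3)³ ⇒ x = -3 works.
  y = 3: RHS = 113 is not a perfect cube.
  y = -3: RHS = -103 is not a perfect cube.
Continuing the search up to |y| = 30 finds no further solutions beyond those listed.
Collected solutions: (1, -1), (-3, -2).

Solutions (with |y| ≤ 30): (1, -1), (-3, -2).


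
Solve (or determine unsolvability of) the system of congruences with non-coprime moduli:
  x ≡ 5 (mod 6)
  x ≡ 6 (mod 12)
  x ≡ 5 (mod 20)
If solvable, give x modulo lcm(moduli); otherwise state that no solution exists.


Moduli 6, 12, 20 are not pairwise coprime, so CRT works modulo lcm(m_i) when all pairwise compatibility conditions hold.
Pairwise compatibility: gcd(m_i, m_j) must divide a_i - a_j for every pair.
Merge one congruence at a time:
  Start: x ≡ 5 (mod 6).
  Combine with x ≡ 6 (mod 12): gcd(6, 12) = 6, and 6 - 5 = 1 is NOT divisible by 6.
    ⇒ system is inconsistent (no integer solution).

No solution (the system is inconsistent).


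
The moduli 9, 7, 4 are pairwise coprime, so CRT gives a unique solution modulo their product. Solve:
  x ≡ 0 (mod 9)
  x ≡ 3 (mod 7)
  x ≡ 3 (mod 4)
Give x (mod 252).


Moduli 9, 7, 4 are pairwise coprime; by CRT there is a unique solution modulo M = 9 · 7 · 4 = 252.
Solve pairwise, accumulating the modulus:
  Start with x ≡ 0 (mod 9).
  Combine with x ≡ 3 (mod 7): since gcd(9, 7) = 1, we get a unique residue mod 63.
    Write x = 0 + 9·t and substitute into x ≡ 3 (mod 7): 9·t ≡ 3 − 0 = 3 (mod 7).
    Reduce coefficients mod 7: 2·t ≡ 3 (mod 7).
    The inverse of 2 mod 7 is 4 (since 2·4 = 8 = 1·7 + 1), so t ≡ 4·3 = 12 ≡ 5 (mod 7).
    Then x = 0 + 9·5 = 45, valid modulo lcm(9, 7) = 63: x ≡ 45 (mod 63).
  Combine with x ≡ 3 (mod 4): since gcd(63, 4) = 1, we get a unique residue mod 252.
    Write x = 45 + 63·t and substitute into x ≡ 3 (mod 4): 63·t ≡ 3 − 45 = -42 (mod 4).
    Reduce coefficients mod 4: 3·t ≡ 2 (mod 4).
    The inverse of 3 mod 4 is 3 (since 3·3 = 9 = 2·4 + 1), so t ≡ 3·2 = 6 ≡ 2 (mod 4).
    Then x = 45 + 63·2 = 171, valid modulo lcm(63, 4) = 252: x ≡ 171 (mod 252).
Verify: 171 mod 9 = 0 ✓, 171 mod 7 = 3 ✓, 171 mod 4 = 3 ✓.

x ≡ 171 (mod 252).


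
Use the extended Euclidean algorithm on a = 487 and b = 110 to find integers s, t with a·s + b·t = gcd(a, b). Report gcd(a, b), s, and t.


Euclidean algorithm on (487, 110) — divide until remainder is 0:
  487 = 4 · 110 + 47
  110 = 2 · 47 + 16
  47 = 2 · 16 + 15
  16 = 1 · 15 + 1
  15 = 15 · 1 + 0
gcd(487, 110) = 1.
Track Bezout coefficients alongside the remainders: start with r₀ = 487 = a·1 + b·0 (s = 1, t = 0) and r₁ = 110 = a·0 + b·1 (s = 0, t = 1); each new remainder r_{k+1} = r_{k-1} − q_k·r_k inherits s_{k+1} = s_{k-1} − q_k·s_k, t_{k+1} = t_{k-1} − q_k·t_k, so r_k = a·s_k + b·t_k at every step:
  q = 4: r = 47, s = 1 − 4·0 = 1, t = 0 − 4·1 = -4  (check: 487·1 + 110·(-4) = 47)
  q = 2: r = 16, s = 0 − 2·1 = -2, t = 1 − 2·(-4) = 9  (check: 487·(-2) + 110·9 = 16)
  q = 2: r = 15, s = 1 − 2·(-2) = 5, t = -4 − 2·9 = -22  (check: 487·5 + 110·(-22) = 15)
  q = 1: r = 1, s = -2 − 1·5 = -7, t = 9 − 1·(-22) = 31  (check: 487·(-7) + 110·31 = 1)
The row with r = 1 (the gcd) gives the Bezout coefficients s = -7, t = 31.
Result: 487 · (-7) + 110 · (31) = 1.

gcd(487, 110) = 1; s = -7, t = 31 (check: 487·(-7) + 110·31 = 1).


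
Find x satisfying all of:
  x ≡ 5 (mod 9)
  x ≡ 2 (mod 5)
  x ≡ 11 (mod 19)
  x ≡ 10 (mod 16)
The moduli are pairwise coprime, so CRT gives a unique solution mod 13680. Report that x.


Product of moduli M = 9 · 5 · 19 · 16 = 13680.
Merge one congruence at a time:
  Start: x ≡ 5 (mod 9).
  Combine with x ≡ 2 (mod 5); new modulus lcm = 45.
    Write x = 5 + 9·t and substitute into x ≡ 2 (mod 5): 9·t ≡ 2 − 5 = -3 (mod 5).
    Reduce coefficients mod 5: 4·t ≡ 2 (mod 5).
    The inverse of 4 mod 5 is 4 (since 4·4 = 16 = 3·5 + 1), so t ≡ 4·2 = 8 ≡ 3 (mod 5).
    Then x = 5 + 9·3 = 32, valid modulo lcm(9, 5) = 45: x ≡ 32 (mod 45).
  Combine with x ≡ 11 (mod 19); new modulus lcm = 855.
    Write x = 32 + 45·t and substitute into x ≡ 11 (mod 19): 45·t ≡ 11 − 32 = -21 (mod 19).
    Reduce coefficients mod 19: 7·t ≡ 17 (mod 19).
    The inverse of 7 mod 19 is 11 (since 7·11 = 77 = 4·19 + 1), so t ≡ 11·17 = 187 ≡ 16 (mod 19).
    Then x = 32 + 45·16 = 752, valid modulo lcm(45, 19) = 855: x ≡ 752 (mod 855).
  Combine with x ≡ 10 (mod 16); new modulus lcm = 13680.
    Write x = 752 + 855·t and substitute into x ≡ 10 (mod 16): 855·t ≡ 10 − 752 = -742 (mod 16).
    Reduce coefficients mod 16: 7·t ≡ 10 (mod 16).
    The inverse of 7 mod 16 is 7 (since 7·7 = 49 = 3·16 + 1), so t ≡ 7·10 = 70 ≡ 6 (mod 16).
    Then x = 752 + 855·6 = 5882, valid modulo lcm(855, 16) = 13680: x ≡ 5882 (mod 13680).
Verify against each original: 5882 mod 9 = 5, 5882 mod 5 = 2, 5882 mod 19 = 11, 5882 mod 16 = 10.

x ≡ 5882 (mod 13680).


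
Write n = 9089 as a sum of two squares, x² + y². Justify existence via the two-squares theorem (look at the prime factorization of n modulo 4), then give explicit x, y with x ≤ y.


Step 1: Factor n = 9089 = 61 · 149.
Step 2: Check the mod-4 condition on each prime factor: 61 ≡ 1 (mod 4), exponent 1; 149 ≡ 1 (mod 4), exponent 1.
All primes ≡ 3 (mod 4) appear to even exponent (or don't appear), so by the two-squares theorem n IS expressible as a sum of two squares.
Step 3: Build a representation. Here n = 61 · 149 is a product of primes ≡ 1 (mod 4). Each prime p ≡ 1 (mod 4) is itself a sum of two squares; find a² by testing p − a² for a perfect square:
  61: 61 − 1² = 60, 61 − 2² = 57, 61 − 3² = 52, 61 − 4² = 45, 61 − 5² = 36 = 6² ⇒ 61 = 5² + 6².
  149: 149 − 1² = 148, 149 − 2² = 145, 149 − 3² = 140, 149 − 4² = 133, 149 − 5² = 124, 149 − 6² = 113, 149 − 7² = 100 = 10² ⇒ 149 = 7² + 10².
  Combine using the Brahmagupta–Fibonacci identity (a² + b²)(c² + d²) = (ac − bd)² + (ad + bc)² = (ac + bd)² + (ad − bc)²:
  61 · 149 = 9089: from (5² + 6²)(7² + 10²), take (5·7 − 6·10, 5·10 + 6·7) = (35 − 60, 50 + 42) = (-25, 92); dropping signs (only squares matter) gives (25, 92); check 25² + 92² = 625 + 8464 = 9089 ✓.
Step 4: Order so x ≤ y and verify: 25² + 92² = 625 + 8464 = 9089 = n. ✓

n = 9089 = 25² + 92² (one valid representation with x ≤ y).


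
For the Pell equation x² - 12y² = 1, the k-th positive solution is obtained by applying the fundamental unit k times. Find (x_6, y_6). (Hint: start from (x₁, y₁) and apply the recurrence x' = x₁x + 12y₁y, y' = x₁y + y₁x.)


Step 1: Find the fundamental solution (x₁, y₁) of x² - 12y² = 1.
  Expand √12 as a continued fraction. a₀ = ⌊√12⌋ = 3; iterate m_{k+1} = d_k·a_k − m_k, d_{k+1} = (12 − m_{k+1}²)/d_k, a_{k+1} = ⌊(a₀ + m_{k+1})/d_{k+1}⌋ (starting m₀ = 0, d₀ = 1), with convergents p_k = a_k·p_{k-1} + p_{k-2}, q_k = a_k·q_{k-1} + q_{k-2} (p₋₁ = 1, q₋₁ = 0):
  k = 0: a₀ = 3; p₀/q₀ = 3/1; p₀² − 12·q₀² = 9 − 12 = -3.
  k = 1: m = 3, d = 3, a = ⌊(3 + 3)/3⌋ = 2; p/q = (2·3 + 1)/(2·1 + 0) = 7/2; p² − 12·q² = 49 − 48 = 1.
  The first convergent with p² − 12·q² = 1 gives the fundamental solution (x₁, y₁) = (7, 2).
Step 2: Apply the recurrence (x_{n+1}, y_{n+1}) = (x₁x_n + 12y₁y_n, x₁y_n + y₁x_n) repeatedly.
  From (x_1, y_1) = (7, 2): x_2 = 7·7 + 12·2·2 = 97; y_2 = 7·2 + 2·7 = 28.
  From (x_2, y_2) = (97, 28): x_3 = 7·97 + 12·2·28 = 1351; y_3 = 7·28 + 2·97 = 390.
  From (x_3, y_3) = (1351, 390): x_4 = 7·1351 + 12·2·390 = 18817; y_4 = 7·390 + 2·1351 = 5432.
  From (x_4, y_4) = (18817, 5432): x_5 = 7·18817 + 12·2·5432 = 262087; y_5 = 7·5432 + 2·18817 = 75658.
  From (x_5, y_5) = (262087, 75658): x_6 = 7·262087 + 12·2·75658 = 3650401; y_6 = 7·75658 + 2·262087 = 1053780.
Step 3: Verify x_6² - 12·y_6² = 13325427460801 - 13325427460800 = 1 (should be 1). ✓

(x_1, y_1) = (7, 2); (x_6, y_6) = (3650401, 1053780).


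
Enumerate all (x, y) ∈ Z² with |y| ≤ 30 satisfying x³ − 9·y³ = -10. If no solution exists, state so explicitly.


The equation is x³ - 9y³ = -10. For fixed y, x³ = 9·y³ − 10, so a solution requires the RHS to be a perfect cube.
Strategy: iterate y from -30 to 30, compute RHS = 9·y³ − 10, and check whether it is a (positive or negative) perfect cube.
Check small values of y:
  y = 0: RHS = -10 is not a perfect cube.
  y = 1: RHS = -1 = (-1)³ ⇒ x = -1 works.
  y = -1: RHS = -19 is not a perfect cube.
  y = 2: RHS = 62 is not a perfect cube.
  y = -2: RHS = -82 is not a perfect cube.
  y = 3: RHS = 233 is not a perfect cube.
  y = -3: RHS = -253 is not a perfect cube.
Continuing the search up to |y| = 30 finds no further solutions beyond those listed.
Collected solutions: (-1, 1).

Solutions (with |y| ≤ 30): (-1, 1).


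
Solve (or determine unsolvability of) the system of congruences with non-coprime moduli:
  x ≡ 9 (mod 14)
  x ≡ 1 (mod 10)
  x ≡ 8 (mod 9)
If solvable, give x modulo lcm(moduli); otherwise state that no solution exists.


Moduli 14, 10, 9 are not pairwise coprime, so CRT works modulo lcm(m_i) when all pairwise compatibility conditions hold.
Pairwise compatibility: gcd(m_i, m_j) must divide a_i - a_j for every pair.
Merge one congruence at a time:
  Start: x ≡ 9 (mod 14).
  Combine with x ≡ 1 (mod 10): gcd(14, 10) = 2; 1 - 9 = -8, which IS divisible by 2, so compatible.
    Write x = 9 + 14·t and substitute into x ≡ 1 (mod 10): 14·t ≡ 1 − 9 = -8 (mod 10).
    Divide the congruence (and modulus) by g = 2: 7·t ≡ -4 (mod 5).
    Reduce coefficients mod 5: 2·t ≡ 1 (mod 5).
    The inverse of 2 mod 5 is 3 (since 2·3 = 6 = 1·5 + 1), so t ≡ 3·1 = 3 ≡ 3 (mod 5).
    Then x = 9 + 14·3 = 51, valid modulo lcm(14, 10) = 70: x ≡ 51 (mod 70).
  Combine with x ≡ 8 (mod 9): gcd(70, 9) = 1; 8 - 51 = -43, which IS divisible by 1, so compatible.
    Write x = 51 + 70·t and substitute into x ≡ 8 (mod 9): 70·t ≡ 8 − 51 = -43 (mod 9).
    Reduce coefficients mod 9: 7·t ≡ 2 (mod 9).
    The inverse of 7 mod 9 is 4 (since 7·4 = 28 = 3·9 + 1), so t ≡ 4·2 = 8 ≡ 8 (mod 9).
    Then x = 51 + 70·8 = 611, valid modulo lcm(70, 9) = 630: x ≡ 611 (mod 630).
Verify: 611 mod 14 = 9, 611 mod 10 = 1, 611 mod 9 = 8.

x ≡ 611 (mod 630).


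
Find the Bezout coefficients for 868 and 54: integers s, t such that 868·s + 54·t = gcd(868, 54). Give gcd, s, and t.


Euclidean algorithm on (868, 54) — divide until remainder is 0:
  868 = 16 · 54 + 4
  54 = 13 · 4 + 2
  4 = 2 · 2 + 0
gcd(868, 54) = 2.
Track Bezout coefficients alongside the remainders: start with r₀ = 868 = a·1 + b·0 (s = 1, t = 0) and r₁ = 54 = a·0 + b·1 (s = 0, t = 1); each new remainder r_{k+1} = r_{k-1} − q_k·r_k inherits s_{k+1} = s_{k-1} − q_k·s_k, t_{k+1} = t_{k-1} − q_k·t_k, so r_k = a·s_k + b·t_k at every step:
  q = 16: r = 4, s = 1 − 16·0 = 1, t = 0 − 16·1 = -16  (check: 868·1 + 54·(-16) = 4)
  q = 13: r = 2, s = 0 − 13·1 = -13, t = 1 − 13·(-16) = 209  (check: 868·(-13) + 54·209 = 2)
The row with r = 2 (the gcd) gives the Bezout coefficients s = -13, t = 209.
Result: 868 · (-13) + 54 · (209) = 2.

gcd(868, 54) = 2; s = -13, t = 209 (check: 868·(-13) + 54·209 = 2).


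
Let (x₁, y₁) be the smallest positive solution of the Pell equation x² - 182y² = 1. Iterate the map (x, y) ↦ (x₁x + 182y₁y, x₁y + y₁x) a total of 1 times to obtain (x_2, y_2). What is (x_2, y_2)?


Step 1: Find the fundamental solution (x₁, y₁) of x² - 182y² = 1.
  Expand √182 as a continued fraction. a₀ = ⌊√182⌋ = 13; iterate m_{k+1} = d_k·a_k − m_k, d_{k+1} = (182 − m_{k+1}²)/d_k, a_{k+1} = ⌊(a₀ + m_{k+1})/d_{k+1}⌋ (starting m₀ = 0, d₀ = 1), with convergents p_k = a_k·p_{k-1} + p_{k-2}, q_k = a_k·q_{k-1} + q_{k-2} (p₋₁ = 1, q₋₁ = 0):
  k = 0: a₀ = 13; p₀/q₀ = 13/1; p₀² − 182·q₀² = 169 − 182 = -13.
  k = 1: m = 13, d = 13, a = ⌊(13 + 13)/13⌋ = 2; p/q = (2·13 + 1)/(2·1 + 0) = 27/2; p² − 182·q² = 729 − 728 = 1.
  The first convergent with p² − 182·q² = 1 gives the fundamental solution (x₁, y₁) = (27, 2).
Step 2: Apply the recurrence (x_{n+1}, y_{n+1}) = (x₁x_n + 182y₁y_n, x₁y_n + y₁x_n) repeatedly.
  From (x_1, y_1) = (27, 2): x_2 = 27·27 + 182·2·2 = 1457; y_2 = 27·2 + 2·27 = 108.
Step 3: Verify x_2² - 182·y_2² = 2122849 - 2122848 = 1 (should be 1). ✓

(x_1, y_1) = (27, 2); (x_2, y_2) = (1457, 108).


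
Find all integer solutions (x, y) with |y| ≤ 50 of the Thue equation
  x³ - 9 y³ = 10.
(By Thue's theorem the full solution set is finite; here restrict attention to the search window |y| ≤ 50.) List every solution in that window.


The equation is x³ - 9y³ = 10. For fixed y, x³ = 9·y³ + 10, so a solution requires the RHS to be a perfect cube.
Strategy: iterate y from -50 to 50, compute RHS = 9·y³ + 10, and check whether it is a (positive or negative) perfect cube.
Check small values of y:
  y = 0: RHS = 10 is not a perfect cube.
  y = 1: RHS = 19 is not a perfect cube.
  y = -1: RHS = 1 = (1)³ ⇒ x = 1 works.
  y = 2: RHS = 82 is not a perfect cube.
  y = -2: RHS = -62 is not a perfect cube.
  y = 3: RHS = 253 is not a perfect cube.
  y = -3: RHS = -233 is not a perfect cube.
Continuing the search up to |y| = 50 finds no further solutions beyond those listed.
Collected solutions: (1, -1).

Solutions (with |y| ≤ 50): (1, -1).


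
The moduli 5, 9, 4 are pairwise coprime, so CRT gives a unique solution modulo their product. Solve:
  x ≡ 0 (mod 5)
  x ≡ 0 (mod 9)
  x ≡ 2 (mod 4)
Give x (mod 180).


Moduli 5, 9, 4 are pairwise coprime; by CRT there is a unique solution modulo M = 5 · 9 · 4 = 180.
Solve pairwise, accumulating the modulus:
  Start with x ≡ 0 (mod 5).
  Combine with x ≡ 0 (mod 9): since gcd(5, 9) = 1, we get a unique residue mod 45.
    Write x = 0 + 5·t and substitute into x ≡ 0 (mod 9): 5·t ≡ 0 − 0 = 0 (mod 9).
    The inverse of 5 mod 9 is 2 (since 5·2 = 10 = 1·9 + 1), so t ≡ 2·0 = 0 ≡ 0 (mod 9).
    Then x = 0 + 5·0 = 0, valid modulo lcm(5, 9) = 45: x ≡ 0 (mod 45).
  Combine with x ≡ 2 (mod 4): since gcd(45, 4) = 1, we get a unique residue mod 180.
    Write x = 0 + 45·t and substitute into x ≡ 2 (mod 4): 45·t ≡ 2 − 0 = 2 (mod 4).
    Reduce coefficients mod 4: 1·t ≡ 2 (mod 4).
    So t ≡ 2 (mod 4).
    Then x = 0 + 45·2 = 90, valid modulo lcm(45, 4) = 180: x ≡ 90 (mod 180).
Verify: 90 mod 5 = 0 ✓, 90 mod 9 = 0 ✓, 90 mod 4 = 2 ✓.

x ≡ 90 (mod 180).


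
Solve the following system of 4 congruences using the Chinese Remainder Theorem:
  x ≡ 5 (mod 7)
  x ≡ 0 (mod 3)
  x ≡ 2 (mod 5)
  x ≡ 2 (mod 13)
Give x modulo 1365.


Product of moduli M = 7 · 3 · 5 · 13 = 1365.
Merge one congruence at a time:
  Start: x ≡ 5 (mod 7).
  Combine with x ≡ 0 (mod 3); new modulus lcm = 21.
    Write x = 5 + 7·t and substitute into x ≡ 0 (mod 3): 7·t ≡ 0 − 5 = -5 (mod 3).
    Reduce coefficients mod 3: 1·t ≡ 1 (mod 3).
    So t ≡ 1 (mod 3).
    Then x = 5 + 7·1 = 12, valid modulo lcm(7, 3) = 21: x ≡ 12 (mod 21).
  Combine with x ≡ 2 (mod 5); new modulus lcm = 105.
    Write x = 12 + 21·t and substitute into x ≡ 2 (mod 5): 21·t ≡ 2 − 12 = -10 (mod 5).
    Reduce coefficients mod 5: 1·t ≡ 0 (mod 5).
    So t ≡ 0 (mod 5).
    Then x = 12 + 21·0 = 12, valid modulo lcm(21, 5) = 105: x ≡ 12 (mod 105).
  Combine with x ≡ 2 (mod 13); new modulus lcm = 1365.
    Write x = 12 + 105·t and substitute into x ≡ 2 (mod 13): 105·t ≡ 2 − 12 = -10 (mod 13).
    Reduce coefficients mod 13: 1·t ≡ 3 (mod 13).
    So t ≡ 3 (mod 13).
    Then x = 12 + 105·3 = 327, valid modulo lcm(105, 13) = 1365: x ≡ 327 (mod 1365).
Verify against each original: 327 mod 7 = 5, 327 mod 3 = 0, 327 mod 5 = 2, 327 mod 13 = 2.

x ≡ 327 (mod 1365).


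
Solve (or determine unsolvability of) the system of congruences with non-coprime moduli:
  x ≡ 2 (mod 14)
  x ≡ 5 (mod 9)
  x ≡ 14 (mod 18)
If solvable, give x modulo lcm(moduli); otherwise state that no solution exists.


Moduli 14, 9, 18 are not pairwise coprime, so CRT works modulo lcm(m_i) when all pairwise compatibility conditions hold.
Pairwise compatibility: gcd(m_i, m_j) must divide a_i - a_j for every pair.
Merge one congruence at a time:
  Start: x ≡ 2 (mod 14).
  Combine with x ≡ 5 (mod 9): gcd(14, 9) = 1; 5 - 2 = 3, which IS divisible by 1, so compatible.
    Write x = 2 + 14·t and substitute into x ≡ 5 (mod 9): 14·t ≡ 5 − 2 = 3 (mod 9).
    Reduce coefficients mod 9: 5·t ≡ 3 (mod 9).
    The inverse of 5 mod 9 is 2 (since 5·2 = 10 = 1·9 + 1), so t ≡ 2·3 = 6 ≡ 6 (mod 9).
    Then x = 2 + 14·6 = 86, valid modulo lcm(14, 9) = 126: x ≡ 86 (mod 126).
  Combine with x ≡ 14 (mod 18): gcd(126, 18) = 18; 14 - 86 = -72, which IS divisible by 18, so compatible.
    Write x = 86 + 126·t and substitute into x ≡ 14 (mod 18): 126·t ≡ 14 − 86 = -72 (mod 18).
    Divide the congruence (and modulus) by g = 18: 7·t ≡ -4 (mod 1).
    Modulo 1 every t works; take t = 0.
    Then x = 86 + 126·0 = 86, valid modulo lcm(126, 18) = 126: x ≡ 86 (mod 126).
Verify: 86 mod 14 = 2, 86 mod 9 = 5, 86 mod 18 = 14.

x ≡ 86 (mod 126).


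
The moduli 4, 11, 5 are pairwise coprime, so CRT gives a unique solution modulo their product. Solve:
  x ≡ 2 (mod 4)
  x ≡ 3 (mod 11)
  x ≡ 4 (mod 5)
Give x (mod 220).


Moduli 4, 11, 5 are pairwise coprime; by CRT there is a unique solution modulo M = 4 · 11 · 5 = 220.
Solve pairwise, accumulating the modulus:
  Start with x ≡ 2 (mod 4).
  Combine with x ≡ 3 (mod 11): since gcd(4, 11) = 1, we get a unique residue mod 44.
    Write x = 2 + 4·t and substitute into x ≡ 3 (mod 11): 4·t ≡ 3 − 2 = 1 (mod 11).
    The inverse of 4 mod 11 is 3 (since 4·3 = 12 = 1·11 + 1), so t ≡ 3·1 = 3 ≡ 3 (mod 11).
    Then x = 2 + 4·3 = 14, valid modulo lcm(4, 11) = 44: x ≡ 14 (mod 44).
  Combine with x ≡ 4 (mod 5): since gcd(44, 5) = 1, we get a unique residue mod 220.
    Write x = 14 + 44·t and substitute into x ≡ 4 (mod 5): 44·t ≡ 4 − 14 = -10 (mod 5).
    Reduce coefficients mod 5: 4·t ≡ 0 (mod 5).
    The inverse of 4 mod 5 is 4 (since 4·4 = 16 = 3·5 + 1), so t ≡ 4·0 = 0 ≡ 0 (mod 5).
    Then x = 14 + 44·0 = 14, valid modulo lcm(44, 5) = 220: x ≡ 14 (mod 220).
Verify: 14 mod 4 = 2 ✓, 14 mod 11 = 3 ✓, 14 mod 5 = 4 ✓.

x ≡ 14 (mod 220).


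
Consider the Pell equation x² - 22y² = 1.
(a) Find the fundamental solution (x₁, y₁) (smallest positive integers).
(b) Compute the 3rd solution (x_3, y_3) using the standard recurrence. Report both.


Step 1: Find the fundamental solution (x₁, y₁) of x² - 22y² = 1.
  Expand √22 as a continued fraction. a₀ = ⌊√22⌋ = 4; iterate m_{k+1} = d_k·a_k − m_k, d_{k+1} = (22 − m_{k+1}²)/d_k, a_{k+1} = ⌊(a₀ + m_{k+1})/d_{k+1}⌋ (starting m₀ = 0, d₀ = 1), with convergents p_k = a_k·p_{k-1} + p_{k-2}, q_k = a_k·q_{k-1} + q_{k-2} (p₋₁ = 1, q₋₁ = 0):
  k = 0: a₀ = 4; p₀/q₀ = 4/1; p₀² − 22·q₀² = 16 − 22 = -6.
  k = 1: m = 4, d = 6, a = ⌊(4 + 4)/6⌋ = 1; p/q = (1·4 + 1)/(1·1 + 0) = 5/1; p² − 22·q² = 25 − 22 = 3.
  k = 2: m = 2, d = 3, a = ⌊(4 + 2)/3⌋ = 2; p/q = (2·5 + 4)/(2·1 + 1) = 14/3; p² − 22·q² = 196 − 198 = -2.
  k = 3: m = 4, d = 2, a = ⌊(4 + 4)/2⌋ = 4; p/q = (4·14 + 5)/(4·3 + 1) = 61/13; p² − 22·q² = 3721 − 3718 = 3.
  k = 4: m = 4, d = 3, a = ⌊(4 + 4)/3⌋ = 2; p/q = (2·61 + 14)/(2·13 + 3) = 136/29; p² − 22·q² = 18496 − 18502 = -6.
  k = 5: m = 2, d = 6, a = ⌊(4 + 2)/6⌋ = 1; p/q = (1·136 + 61)/(1·29 + 13) = 197/42; p² − 22·q² = 38809 − 38808 = 1.
  The first convergent with p² − 22·q² = 1 gives the fundamental solution (x₁, y₁) = (197, 42).
Step 2: Apply the recurrence (x_{n+1}, y_{n+1}) = (x₁x_n + 22y₁y_n, x₁y_n + y₁x_n) repeatedly.
  From (x_1, y_1) = (197, 42): x_2 = 197·197 + 22·42·42 = 77617; y_2 = 197·42 + 42·197 = 16548.
  From (x_2, y_2) = (77617, 16548): x_3 = 197·77617 + 22·42·16548 = 30580901; y_3 = 197·16548 + 42·77617 = 6519870.
Step 3: Verify x_3² - 22·y_3² = 935191505971801 - 935191505971800 = 1 (should be 1). ✓

(x_1, y_1) = (197, 42); (x_3, y_3) = (30580901, 6519870).


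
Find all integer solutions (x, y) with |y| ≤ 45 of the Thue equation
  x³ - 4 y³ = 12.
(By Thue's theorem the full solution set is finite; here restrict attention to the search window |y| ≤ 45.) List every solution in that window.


The equation is x³ - 4y³ = 12. For fixed y, x³ = 4·y³ + 12, so a solution requires the RHS to be a perfect cube.
Strategy: iterate y from -45 to 45, compute RHS = 4·y³ + 12, and check whether it is a (positive or negative) perfect cube.
Check small values of y:
  y = 0: RHS = 12 is not a perfect cube.
  y = 1: RHS = 16 is not a perfect cube.
  y = -1: RHS = 8 = (2)³ ⇒ x = 2 works.
  y = 2: RHS = 44 is not a perfect cube.
  y = -2: RHS = -20 is not a perfect cube.
  y = 3: RHS = 120 is not a perfect cube.
  y = -3: RHS = -96 is not a perfect cube.
Continuing, at y = 5: RHS = 512 = (8)³ ⇒ x = 8 works.
Searching the remaining y in |y| ≤ 45 finds no further solutions.
Collected solutions: (2, -1), (8, 5).

Solutions (with |y| ≤ 45): (2, -1), (8, 5).


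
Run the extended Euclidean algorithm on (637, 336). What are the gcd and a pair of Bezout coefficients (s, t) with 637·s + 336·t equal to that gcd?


Euclidean algorithm on (637, 336) — divide until remainder is 0:
  637 = 1 · 336 + 301
  336 = 1 · 301 + 35
  301 = 8 · 35 + 21
  35 = 1 · 21 + 14
  21 = 1 · 14 + 7
  14 = 2 · 7 + 0
gcd(637, 336) = 7.
Track Bezout coefficients alongside the remainders: start with r₀ = 637 = a·1 + b·0 (s = 1, t = 0) and r₁ = 336 = a·0 + b·1 (s = 0, t = 1); each new remainder r_{k+1} = r_{k-1} − q_k·r_k inherits s_{k+1} = s_{k-1} − q_k·s_k, t_{k+1} = t_{k-1} − q_k·t_k, so r_k = a·s_k + b·t_k at every step:
  q = 1: r = 301, s = 1 − 1·0 = 1, t = 0 − 1·1 = -1  (check: 637·1 + 336·(-1) = 301)
  q = 1: r = 35, s = 0 − 1·1 = -1, t = 1 − 1·(-1) = 2  (check: 637·(-1) + 336·2 = 35)
  q = 8: r = 21, s = 1 − 8·(-1) = 9, t = -1 − 8·2 = -17  (check: 637·9 + 336·(-17) = 21)
  q = 1: r = 14, s = -1 − 1·9 = -10, t = 2 − 1·(-17) = 19  (check: 637·(-10) + 336·19 = 14)
  q = 1: r = 7, s = 9 − 1·(-10) = 19, t = -17 − 1·19 = -36  (check: 637·19 + 336·(-36) = 7)
The row with r = 7 (the gcd) gives the Bezout coefficients s = 19, t = -36.
Result: 637 · (19) + 336 · (-36) = 7.

gcd(637, 336) = 7; s = 19, t = -36 (check: 637·19 + 336·(-36) = 7).


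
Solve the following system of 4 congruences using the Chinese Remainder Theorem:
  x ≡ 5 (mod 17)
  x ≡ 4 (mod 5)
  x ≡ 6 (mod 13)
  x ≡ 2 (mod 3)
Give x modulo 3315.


Product of moduli M = 17 · 5 · 13 · 3 = 3315.
Merge one congruence at a time:
  Start: x ≡ 5 (mod 17).
  Combine with x ≡ 4 (mod 5); new modulus lcm = 85.
    Write x = 5 + 17·t and substitute into x ≡ 4 (mod 5): 17·t ≡ 4 − 5 = -1 (mod 5).
    Reduce coefficients mod 5: 2·t ≡ 4 (mod 5).
    The inverse of 2 mod 5 is 3 (since 2·3 = 6 = 1·5 + 1), so t ≡ 3·4 = 12 ≡ 2 (mod 5).
    Then x = 5 + 17·2 = 39, valid modulo lcm(17, 5) = 85: x ≡ 39 (mod 85).
  Combine with x ≡ 6 (mod 13); new modulus lcm = 1105.
    Write x = 39 + 85·t and substitute into x ≡ 6 (mod 13): 85·t ≡ 6 − 39 = -33 (mod 13).
    Reduce coefficients mod 13: 7·t ≡ 6 (mod 13).
    The inverse of 7 mod 13 is 2 (since 7·2 = 14 = 1·13 + 1), so t ≡ 2·6 = 12 ≡ 12 (mod 13).
    Then x = 39 + 85·12 = 1059, valid modulo lcm(85, 13) = 1105: x ≡ 1059 (mod 1105).
  Combine with x ≡ 2 (mod 3); new modulus lcm = 3315.
    Write x = 1059 + 1105·t and substitute into x ≡ 2 (mod 3): 1105·t ≡ 2 − 1059 = -1057 (mod 3).
    Reduce coefficients mod 3: 1·t ≡ 2 (mod 3).
    So t ≡ 2 (mod 3).
    Then x = 1059 + 1105·2 = 3269, valid modulo lcm(1105, 3) = 3315: x ≡ 3269 (mod 3315).
Verify against each original: 3269 mod 17 = 5, 3269 mod 5 = 4, 3269 mod 13 = 6, 3269 mod 3 = 2.

x ≡ 3269 (mod 3315).


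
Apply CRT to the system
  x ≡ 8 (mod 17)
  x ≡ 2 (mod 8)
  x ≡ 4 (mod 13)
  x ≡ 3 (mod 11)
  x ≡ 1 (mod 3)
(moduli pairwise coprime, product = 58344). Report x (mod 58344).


Product of moduli M = 17 · 8 · 13 · 11 · 3 = 58344.
Merge one congruence at a time:
  Start: x ≡ 8 (mod 17).
  Combine with x ≡ 2 (mod 8); new modulus lcm = 136.
    Write x = 8 + 17·t and substitute into x ≡ 2 (mod 8): 17·t ≡ 2 − 8 = -6 (mod 8).
    Reduce coefficients mod 8: 1·t ≡ 2 (mod 8).
    So t ≡ 2 (mod 8).
    Then x = 8 + 17·2 = 42, valid modulo lcm(17, 8) = 136: x ≡ 42 (mod 136).
  Combine with x ≡ 4 (mod 13); new modulus lcm = 1768.
    Write x = 42 + 136·t and substitute into x ≡ 4 (mod 13): 136·t ≡ 4 − 42 = -38 (mod 13).
    Reduce coefficients mod 13: 6·t ≡ 1 (mod 13).
    The inverse of 6 mod 13 is 11 (since 6·11 = 66 = 5·13 + 1), so t ≡ 11·1 = 11 ≡ 11 (mod 13).
    Then x = 42 + 136·11 = 1538, valid modulo lcm(136, 13) = 1768: x ≡ 1538 (mod 1768).
  Combine with x ≡ 3 (mod 11); new modulus lcm = 19448.
    Write x = 1538 + 1768·t and substitute into x ≡ 3 (mod 11): 1768·t ≡ 3 − 1538 = -1535 (mod 11).
    Reduce coefficients mod 11: 8·t ≡ 5 (mod 11).
    The inverse of 8 mod 11 is 7 (since 8·7 = 56 = 5·11 + 1), so t ≡ 7·5 = 35 ≡ 2 (mod 11).
    Then x = 1538 + 1768·2 = 5074, valid modulo lcm(1768, 11) = 19448: x ≡ 5074 (mod 19448).
  Combine with x ≡ 1 (mod 3); new modulus lcm = 58344.
    Write x = 5074 + 19448·t and substitute into x ≡ 1 (mod 3): 19448·t ≡ 1 − 5074 = -5073 (mod 3).
    Reduce coefficients mod 3: 2·t ≡ 0 (mod 3).
    The inverse of 2 mod 3 is 2 (since 2·2 = 4 = 1·3 + 1), so t ≡ 2·0 = 0 ≡ 0 (mod 3).
    Then x = 5074 + 19448·0 = 5074, valid modulo lcm(19448, 3) = 58344: x ≡ 5074 (mod 58344).
Verify against each original: 5074 mod 17 = 8, 5074 mod 8 = 2, 5074 mod 13 = 4, 5074 mod 11 = 3, 5074 mod 3 = 1.

x ≡ 5074 (mod 58344).


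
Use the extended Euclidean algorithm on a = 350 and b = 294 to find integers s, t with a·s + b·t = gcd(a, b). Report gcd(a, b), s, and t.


Euclidean algorithm on (350, 294) — divide until remainder is 0:
  350 = 1 · 294 + 56
  294 = 5 · 56 + 14
  56 = 4 · 14 + 0
gcd(350, 294) = 14.
Track Bezout coefficients alongside the remainders: start with r₀ = 350 = a·1 + b·0 (s = 1, t = 0) and r₁ = 294 = a·0 + b·1 (s = 0, t = 1); each new remainder r_{k+1} = r_{k-1} − q_k·r_k inherits s_{k+1} = s_{k-1} − q_k·s_k, t_{k+1} = t_{k-1} − q_k·t_k, so r_k = a·s_k + b·t_k at every step:
  q = 1: r = 56, s = 1 − 1·0 = 1, t = 0 − 1·1 = -1  (check: 350·1 + 294·(-1) = 56)
  q = 5: r = 14, s = 0 − 5·1 = -5, t = 1 − 5·(-1) = 6  (check: 350·(-5) + 294·6 = 14)
The row with r = 14 (the gcd) gives the Bezout coefficients s = -5, t = 6.
Result: 350 · (-5) + 294 · (6) = 14.

gcd(350, 294) = 14; s = -5, t = 6 (check: 350·(-5) + 294·6 = 14).


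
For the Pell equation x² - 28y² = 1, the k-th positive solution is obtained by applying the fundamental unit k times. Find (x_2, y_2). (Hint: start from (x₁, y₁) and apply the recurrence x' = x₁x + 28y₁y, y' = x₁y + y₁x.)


Step 1: Find the fundamental solution (x₁, y₁) of x² - 28y² = 1.
  Expand √28 as a continued fraction. a₀ = ⌊√28⌋ = 5; iterate m_{k+1} = d_k·a_k − m_k, d_{k+1} = (28 − m_{k+1}²)/d_k, a_{k+1} = ⌊(a₀ + m_{k+1})/d_{k+1}⌋ (starting m₀ = 0, d₀ = 1), with convergents p_k = a_k·p_{k-1} + p_{k-2}, q_k = a_k·q_{k-1} + q_{k-2} (p₋₁ = 1, q₋₁ = 0):
  k = 0: a₀ = 5; p₀/q₀ = 5/1; p₀² − 28·q₀² = 25 − 28 = -3.
  k = 1: m = 5, d = 3, a = ⌊(5 + 5)/3⌋ = 3; p/q = (3·5 + 1)/(3·1 + 0) = 16/3; p² − 28·q² = 256 − 252 = 4.
  k = 2: m = 4, d = 4, a = ⌊(5 + 4)/4⌋ = 2; p/q = (2·16 + 5)/(2·3 + 1) = 37/7; p² − 28·q² = 1369 − 1372 = -3.
  k = 3: m = 4, d = 3, a = ⌊(5 + 4)/3⌋ = 3; p/q = (3·37 + 16)/(3·7 + 3) = 127/24; p² − 28·q² = 16129 − 16128 = 1.
  The first convergent with p² − 28·q² = 1 gives the fundamental solution (x₁, y₁) = (127, 24).
Step 2: Apply the recurrence (x_{n+1}, y_{n+1}) = (x₁x_n + 28y₁y_n, x₁y_n + y₁x_n) repeatedly.
  From (x_1, y_1) = (127, 24): x_2 = 127·127 + 28·24·24 = 32257; y_2 = 127·24 + 24·127 = 6096.
Step 3: Verify x_2² - 28·y_2² = 1040514049 - 1040514048 = 1 (should be 1). ✓

(x_1, y_1) = (127, 24); (x_2, y_2) = (32257, 6096).


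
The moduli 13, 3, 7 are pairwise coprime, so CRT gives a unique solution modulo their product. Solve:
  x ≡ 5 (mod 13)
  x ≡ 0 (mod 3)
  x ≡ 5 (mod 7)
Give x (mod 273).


Moduli 13, 3, 7 are pairwise coprime; by CRT there is a unique solution modulo M = 13 · 3 · 7 = 273.
Solve pairwise, accumulating the modulus:
  Start with x ≡ 5 (mod 13).
  Combine with x ≡ 0 (mod 3): since gcd(13, 3) = 1, we get a unique residue mod 39.
    Write x = 5 + 13·t and substitute into x ≡ 0 (mod 3): 13·t ≡ 0 − 5 = -5 (mod 3).
    Reduce coefficients mod 3: 1·t ≡ 1 (mod 3).
    So t ≡ 1 (mod 3).
    Then x = 5 + 13·1 = 18, valid modulo lcm(13, 3) = 39: x ≡ 18 (mod 39).
  Combine with x ≡ 5 (mod 7): since gcd(39, 7) = 1, we get a unique residue mod 273.
    Write x = 18 + 39·t and substitute into x ≡ 5 (mod 7): 39·t ≡ 5 − 18 = -13 (mod 7).
    Reduce coefficients mod 7: 4·t ≡ 1 (mod 7).
    The inverse of 4 mod 7 is 2 (since 4·2 = 8 = 1·7 + 1), so t ≡ 2·1 = 2 ≡ 2 (mod 7).
    Then x = 18 + 39·2 = 96, valid modulo lcm(39, 7) = 273: x ≡ 96 (mod 273).
Verify: 96 mod 13 = 5 ✓, 96 mod 3 = 0 ✓, 96 mod 7 = 5 ✓.

x ≡ 96 (mod 273).


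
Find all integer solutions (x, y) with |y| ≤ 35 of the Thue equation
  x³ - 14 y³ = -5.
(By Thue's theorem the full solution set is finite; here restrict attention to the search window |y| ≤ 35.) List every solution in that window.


The equation is x³ - 14y³ = -5. For fixed y, x³ = 14·y³ − 5, so a solution requires the RHS to be a perfect cube.
Strategy: iterate y from -35 to 35, compute RHS = 14·y³ − 5, and check whether it is a (positive or negative) perfect cube.
Check small values of y:
  y = 0: RHS = -5 is not a perfect cube.
  y = 1: RHS = 9 is not a perfect cube.
  y = -1: RHS = -19 is not a perfect cube.
  y = 2: RHS = 107 is not a perfect cube.
  y = -2: RHS = -117 is not a perfect cube.
  y = 3: RHS = 373 is not a perfect cube.
  y = -3: RHS = -383 is not a perfect cube.
Continuing the search up to |y| = 35 finds no solutions either.
No (x, y) in the scanned range satisfies the equation.

No integer solutions with |y| ≤ 35.


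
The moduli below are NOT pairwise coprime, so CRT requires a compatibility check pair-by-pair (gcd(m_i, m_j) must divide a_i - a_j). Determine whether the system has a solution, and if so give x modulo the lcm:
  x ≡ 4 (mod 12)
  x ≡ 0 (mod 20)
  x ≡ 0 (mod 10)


Moduli 12, 20, 10 are not pairwise coprime, so CRT works modulo lcm(m_i) when all pairwise compatibility conditions hold.
Pairwise compatibility: gcd(m_i, m_j) must divide a_i - a_j for every pair.
Merge one congruence at a time:
  Start: x ≡ 4 (mod 12).
  Combine with x ≡ 0 (mod 20): gcd(12, 20) = 4; 0 - 4 = -4, which IS divisible by 4, so compatible.
    Write x = 4 + 12·t and substitute into x ≡ 0 (mod 20): 12·t ≡ 0 − 4 = -4 (mod 20).
    Divide the congruence (and modulus) by g = 4: 3·t ≡ -1 (mod 5).
    Reduce coefficients mod 5: 3·t ≡ 4 (mod 5).
    The inverse of 3 mod 5 is 2 (since 3·2 = 6 = 1·5 + 1), so t ≡ 2·4 = 8 ≡ 3 (mod 5).
    Then x = 4 + 12·3 = 40, valid modulo lcm(12, 20) = 60: x ≡ 40 (mod 60).
  Combine with x ≡ 0 (mod 10): gcd(60, 10) = 10; 0 - 40 = -40, which IS divisible by 10, so compatible.
    Write x = 40 + 60·t and substitute into x ≡ 0 (mod 10): 60·t ≡ 0 − 40 = -40 (mod 10).
    Divide the congruence (and modulus) by g = 10: 6·t ≡ -4 (mod 1).
    Modulo 1 every t works; take t = 0.
    Then x = 40 + 60·0 = 40, valid modulo lcm(60, 10) = 60: x ≡ 40 (mod 60).
Verify: 40 mod 12 = 4, 40 mod 20 = 0, 40 mod 10 = 0.

x ≡ 40 (mod 60).
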